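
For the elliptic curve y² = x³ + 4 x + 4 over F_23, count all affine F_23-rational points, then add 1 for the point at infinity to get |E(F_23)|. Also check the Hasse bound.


Affine points = {(0, 2), (0, 21), (1, 3), (1, 20), (10, 3), (10, 20), (12, 3), (12, 20), (15, 9), (15, 14), (16, 1), (16, 22), (19, 4), (19, 19)}; affine count = 14; |E(F_23)| = 15.

Discriminant check: Δ ∝ 4a³ + 27b² = 4·4³ + 27·4² = 4·64 + 27·16 ≡ 21 (mod 23). Nonzero ⇒ E is nonsingular.
For each x ∈ F_23, compute rhs = x³ + 4·x + 4 mod 23, then count y ∈ F_23 with y² ≡ rhs.
  x = 0: rhs = 4, matching y values: 2, 21 (2 points).
  x = 1: rhs = 9, matching y values: 3, 20 (2 points).
  x = 2: rhs = 20, matching y values: none (0 points).
  x = 3: rhs = 20, matching y values: none (0 points).
  x = 4: rhs = 15, matching y values: none (0 points).
  x = 5: rhs = 11, matching y values: none (0 points).
  x = 6: rhs = 14, matching y values: none (0 points).
  x = 7: rhs = 7, matching y values: none (0 points).
  x = 8: rhs = 19, matching y values: none (0 points).
  x = 9: rhs = 10, matching y values: none (0 points).
  x = 10: rhs = 9, matching y values: 3, 20 (2 points).
  x = 11: rhs = 22, matching y values: none (0 points).
  x = 12: rhs = 9, matching y values: 3, 20 (2 points).
  x = 13: rhs = 22, matching y values: none (0 points).
  x = 14: rhs = 21, matching y values: none (0 points).
  x = 15: rhs = 12, matching y values: 9, 14 (2 points).
  x = 16: rhs = 1, matching y values: 1, 22 (2 points).
  x = 17: rhs = 17, matching y values: none (0 points).
  x = 18: rhs = 20, matching y values: none (0 points).
  x = 19: rhs = 16, matching y values: 4, 19 (2 points).
  x = 20: rhs = 11, matching y values: none (0 points).
  x = 21: rhs = 11, matching y values: none (0 points).
  x = 22: rhs = 22, matching y values: none (0 points).
Total affine count: 14.
Full point count |E(F_23)| = 14 + 1 = 15.
Hasse bound: |15 − (23+1)| = |-9| = 9 ≤ 2√23 ≈ 9.5917 ✓.


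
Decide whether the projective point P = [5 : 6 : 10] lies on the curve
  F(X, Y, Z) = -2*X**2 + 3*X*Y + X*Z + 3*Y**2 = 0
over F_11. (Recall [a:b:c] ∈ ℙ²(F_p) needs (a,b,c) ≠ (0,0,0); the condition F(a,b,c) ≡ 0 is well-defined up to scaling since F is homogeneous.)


F(5,6,10) ≡ 0 (mod 11); P is on the curve.

Evaluate F(5, 6, 10) term-by-term (mod 11).
  -2*X**2 ↦ -2·25·1·1 = -50
  3*X*Y ↦ 3·5·6·1 = 90
  X*Z ↦ 1·5·1·10 = 50
  3*Y**2 ↦ 3·1·36·1 = 108
Sum: F(5, 6, 10) = (-50) + (90) + (50) + (108) = 198.
Reducing mod 11: 198 ≡ 0 (mod 11).
Since F(a, b, c) ≡ 0 (mod 11), P lies on the curve.


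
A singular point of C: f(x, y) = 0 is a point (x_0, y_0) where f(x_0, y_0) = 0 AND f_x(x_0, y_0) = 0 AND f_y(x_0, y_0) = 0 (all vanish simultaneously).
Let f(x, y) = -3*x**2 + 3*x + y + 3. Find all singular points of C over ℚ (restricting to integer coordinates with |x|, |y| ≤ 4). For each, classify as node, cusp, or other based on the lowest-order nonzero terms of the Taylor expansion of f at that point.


No singular points in the scanned grid; C is smooth there.

Compute partial derivatives:
  f_x = 3 - 6*x.
  f_y = 1.
f_y = 1 is a nonzero constant, so f_y never vanishes: no point (x, y) can satisfy f = f_x = f_y = 0. In particular no (x, y) ∈ {−4, ..., 4}² is singular; the curve is smooth.


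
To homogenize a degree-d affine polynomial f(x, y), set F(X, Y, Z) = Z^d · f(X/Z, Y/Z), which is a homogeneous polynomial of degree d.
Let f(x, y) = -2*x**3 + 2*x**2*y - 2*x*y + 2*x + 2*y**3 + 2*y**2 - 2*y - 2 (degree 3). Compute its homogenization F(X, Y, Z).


F(X, Y, Z) = -2*X**3 + 2*X**2*Y - 2*X*Y*Z + 2*X*Z**2 + 2*Y**3 + 2*Y**2*Z - 2*Y*Z**2 - 2*Z**3

deg(f) = 3.
Substitute x = X/Z, y = Y/Z into f, then multiply by Z^3.
  monomial -2·x^3·y^0 ↦ -2·X^3·Y^0·Z^0.
  monomial 2·x^2·y^1 ↦ 2·X^2·Y^1·Z^0.
  monomial -2·x^1·y^1 ↦ -2·X^1·Y^1·Z^1.
  monomial 2·x^1·y^0 ↦ 2·X^1·Y^0·Z^2.
  monomial 2·x^0·y^3 ↦ 2·X^0·Y^3·Z^0.
  monomial 2·x^0·y^2 ↦ 2·X^0·Y^2·Z^1.
  monomial -2·x^0·y^1 ↦ -2·X^0·Y^1·Z^2.
  monomial -2·x^0·y^0 ↦ -2·X^0·Y^0·Z^3.
Collecting: F(X, Y, Z) = -2*X**3 + 2*X**2*Y - 2*X*Y*Z + 2*X*Z**2 + 2*Y**3 + 2*Y**2*Z - 2*Y*Z**2 - 2*Z**3.


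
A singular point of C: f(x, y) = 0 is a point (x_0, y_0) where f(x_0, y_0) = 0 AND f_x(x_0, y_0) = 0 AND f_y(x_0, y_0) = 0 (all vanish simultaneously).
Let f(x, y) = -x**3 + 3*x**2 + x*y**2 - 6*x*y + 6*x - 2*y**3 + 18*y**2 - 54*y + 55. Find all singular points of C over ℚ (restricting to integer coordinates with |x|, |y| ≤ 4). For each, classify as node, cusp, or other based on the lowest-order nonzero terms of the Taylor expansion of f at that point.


Singular points: {(1, 3)}; classification: cusp.

Compute partial derivatives:
  f_x = -3*x**2 + 6*x + y**2 - 6*y + 6.
  f_y = 2*x*y - 6*x - 6*y**2 + 36*y - 54.
Scan x_0 ∈ {−4, ..., 4}. For each x_0, f_y(x_0, y) is a polynomial in y; find its integer roots y ∈ {−4, ..., 4}, then test f_x and f at those candidates.
  x = -4: f_y(-4, y) = -6*y**2 + 28*y - 30; vanishes at y ∈ {3}. (-4, 3): f_x = -75 ≠ 0.
  x = -3: f_y(-3, y) = -6*y**2 + 30*y - 36; vanishes at y ∈ {2, 3}. (-3, 2): f_x = -47 ≠ 0; (-3, 3): f_x = -48 ≠ 0.
  x = -2: f_y(-2, y) = -6*y**2 + 32*y - 42; vanishes at y ∈ {3}. (-2, 3): f_x = -27 ≠ 0.
  x = -1: f_y(-1, y) = -6*y**2 + 34*y - 48; vanishes at y ∈ {3}. (-1, 3): f_x = -12 ≠ 0.
  x = 0: f_y(0, y) = -6*y**2 + 36*y - 54; vanishes at y ∈ {3}. (0, 3): f_x = -3 ≠ 0.
  x = 1: f_y(1, y) = -6*y**2 + 38*y - 60; vanishes at y ∈ {3}. (1, 3): f_x = 0, f = 0 — SINGULAR.
  x = 2: f_y(2, y) = -6*y**2 + 40*y - 66; vanishes at y ∈ {3}. (2, 3): f_x = -3 ≠ 0.
  x = 3: f_y(3, y) = -6*y**2 + 42*y - 72; vanishes at y ∈ {3, 4}. (3, 3): f_x = -12 ≠ 0; (3, 4): f_x = -11 ≠ 0.
  x = 4: f_y(4, y) = -6*y**2 + 44*y - 78; vanishes at y ∈ {3}. (4, 3): f_x = -27 ≠ 0.
Only singular point on the grid: (1, 3).
Classify: substitute x = 1 + u, y = 3 + v and expand: f = -u**3 + u*v**2 - 2*v**3 + v**2.
No constant or linear terms (consistent with a singular point). Quadratic part: v**2. Cubic part: -u**3 + u*v**2 - 2*v**3.
The quadratic part v**2 is a perfect square, so there is a single (double) tangent line v = 0, i.e. y = 3. Restricting the cubic part to that line (v = 0) leaves -u**3 ≠ 0, so f is not divisible by v and the branch is v² ≈ u**3 to lowest order — this is a cusp.
Classification: cusp.


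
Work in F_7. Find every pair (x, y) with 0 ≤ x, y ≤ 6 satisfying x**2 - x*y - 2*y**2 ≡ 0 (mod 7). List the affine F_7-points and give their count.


Affine F_7-points: {(0, 0), (1, 4), (1, 6), (2, 1), (2, 5), (3, 4), (3, 5), (4, 2), (4, 3), (5, 2), (5, 6), (6, 1), (6, 3)}; count = 13.

For each of the 49 pairs (x, y) ∈ F_7², evaluate f(x, y) mod 7. Record the zeros.
  x = 0: [0↦0, 1↦5, 2↦6, 3↦3, 4↦3, 5↦6, 6↦5]  zeros at y ∈ {0}
  x = 1: [0↦1, 1↦5, 2↦5, 3↦1, 4↦0, 5↦2, 6↦0]  zeros at y ∈ {4, 6}
  x = 2: [0↦4, 1↦0, 2↦6, 3↦1, 4↦6, 5↦0, 6↦4]  zeros at y ∈ {1, 5}
  x = 3: [0↦2, 1↦4, 2↦2, 3↦3, 4↦0, 5↦0, 6↦3]  zeros at y ∈ {4, 5}
  x = 4: [0↦2, 1↦3, 2↦0, 3↦0, 4↦3, 5↦2, 6↦4]  zeros at y ∈ {2, 3}
  x = 5: [0↦4, 1↦4, 2↦0, 3↦6, 4↦1, 5↦6, 6↦0]  zeros at y ∈ {2, 6}
  x = 6: [0↦1, 1↦0, 2↦2, 3↦0, 4↦1, 5↦5, 6↦5]  zeros at y ∈ {1, 3}
Collecting zeros: affine points = {(0, 0), (1, 4), (1, 6), (2, 1), (2, 5), (3, 4), (3, 5), (4, 2), (4, 3), (5, 2), (5, 6), (6, 1), (6, 3)}.
Total count |C(F_7)_aff| = 13.


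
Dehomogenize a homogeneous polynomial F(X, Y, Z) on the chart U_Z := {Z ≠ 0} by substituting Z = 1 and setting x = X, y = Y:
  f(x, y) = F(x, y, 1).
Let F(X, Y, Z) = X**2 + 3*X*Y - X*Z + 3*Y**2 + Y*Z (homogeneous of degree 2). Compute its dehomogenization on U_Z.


f(x, y) = x**2 + 3*x*y - x + 3*y**2 + y

On U_Z we set Z = 1. Each monomial c·X^i·Y^j·Z^k in F becomes c·x^i·y^j·1^k = c·x^i·y^j.
Substituting Z = 1: F(X, Y, 1) = x**2 + 3*x*y - x + 3*y**2 + y.
Note: deg(f) ≤ deg(F) = 2; strict inequality happens when F is divisible by Z (lost terms).


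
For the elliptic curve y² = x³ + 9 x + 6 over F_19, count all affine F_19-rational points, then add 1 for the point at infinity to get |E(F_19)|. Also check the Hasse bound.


Affine points = {(0, 5), (0, 14), (1, 4), (1, 15), (4, 7), (4, 12), (5, 9), (5, 10), (8, 1), (8, 18), (11, 7), (11, 12), (14, 8), (14, 11), (15, 1), (15, 18), (16, 3), (16, 16)}; affine count = 18; |E(F_19)| = 19.

Discriminant check: Δ ∝ 4a³ + 27b² = 4·9³ + 27·6² = 4·729 + 27·36 ≡ 12 (mod 19). Nonzero ⇒ E is nonsingular.
For each x ∈ F_19, compute rhs = x³ + 9·x + 6 mod 19, then count y ∈ F_19 with y² ≡ rhs.
  x = 0: rhs = 6, matching y values: 5, 14 (2 points).
  x = 1: rhs = 16, matching y values: 4, 15 (2 points).
  x = 2: rhs = 13, matching y values: none (0 points).
  x = 3: rhs = 3, matching y values: none (0 points).
  x = 4: rhs = 11, matching y values: 7, 12 (2 points).
  x = 5: rhs = 5, matching y values: 9, 10 (2 points).
  x = 6: rhs = 10, matching y values: none (0 points).
  x = 7: rhs = 13, matching y values: none (0 points).
  x = 8: rhs = 1, matching y values: 1, 18 (2 points).
  x = 9: rhs = 18, matching y values: none (0 points).
  x = 10: rhs = 13, matching y values: none (0 points).
  x = 11: rhs = 11, matching y values: 7, 12 (2 points).
  x = 12: rhs = 18, matching y values: none (0 points).
  x = 13: rhs = 2, matching y values: none (0 points).
  x = 14: rhs = 7, matching y values: 8, 11 (2 points).
  x = 15: rhs = 1, matching y values: 1, 18 (2 points).
  x = 16: rhs = 9, matching y values: 3, 16 (2 points).
  x = 17: rhs = 18, matching y values: none (0 points).
  x = 18: rhs = 15, matching y values: none (0 points).
Total affine count: 18.
Full point count |E(F_19)| = 18 + 1 = 19.
Hasse bound: |19 − (19+1)| = |-1| = 1 ≤ 2√19 ≈ 8.7178 ✓.


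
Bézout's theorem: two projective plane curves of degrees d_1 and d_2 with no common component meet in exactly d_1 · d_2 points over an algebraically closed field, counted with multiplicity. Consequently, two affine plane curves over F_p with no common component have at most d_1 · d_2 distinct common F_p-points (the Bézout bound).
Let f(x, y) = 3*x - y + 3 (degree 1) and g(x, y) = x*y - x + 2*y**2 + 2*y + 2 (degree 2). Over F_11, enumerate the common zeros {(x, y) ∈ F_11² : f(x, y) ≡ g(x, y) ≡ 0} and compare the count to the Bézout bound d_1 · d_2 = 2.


Common zeros: {(2, 9), (9, 8)}; count = 2; Bézout bound = 2.

deg(f) = 1, deg(g) = 2, so Bézout bound = 2.
Scan x ∈ F_11. For each x, list the y ∈ F_11 with f(x, y) ≡ 0 and those with g(x, y) ≡ 0 (mod 11); the common zeros in that column are the intersection.
  x = 0: f ≡ 0 at y ∈ {3}; g ≡ 0 at y ∈ ∅; common: ∅.
  x = 1: f ≡ 0 at y ∈ {6}; g ≡ 0 at y ∈ {5, 10}; common: ∅.
  x = 2: f ≡ 0 at y ∈ {9}; g ≡ 0 at y ∈ {0, 9}; common: {9}.
  x = 3: f ≡ 0 at y ∈ {1}; g ≡ 0 at y ∈ {7}; common: ∅.
  x = 4: f ≡ 0 at y ∈ {4}; g ≡ 0 at y ∈ ∅; common: ∅.
  x = 5: f ≡ 0 at y ∈ {7}; g ≡ 0 at y ∈ ∅; common: ∅.
  x = 6: f ≡ 0 at y ∈ {10}; g ≡ 0 at y ∈ ∅; common: ∅.
  x = 7: f ≡ 0 at y ∈ {2}; g ≡ 0 at y ∈ {6}; common: ∅.
  x = 8: f ≡ 0 at y ∈ {5}; g ≡ 0 at y ∈ {2, 4}; common: ∅.
  x = 9: f ≡ 0 at y ∈ {8}; g ≡ 0 at y ∈ {3, 8}; common: {8}.
  x = 10: f ≡ 0 at y ∈ {0}; g ≡ 0 at y ∈ ∅; common: ∅.
Collecting: common zeros = {(2, 9), (9, 8)}, so the count is 2.
Comparison with the Bézout bound: 2 ≤ 2 = deg(f)·deg(g), as expected for curves with no common component (the bound is attained).


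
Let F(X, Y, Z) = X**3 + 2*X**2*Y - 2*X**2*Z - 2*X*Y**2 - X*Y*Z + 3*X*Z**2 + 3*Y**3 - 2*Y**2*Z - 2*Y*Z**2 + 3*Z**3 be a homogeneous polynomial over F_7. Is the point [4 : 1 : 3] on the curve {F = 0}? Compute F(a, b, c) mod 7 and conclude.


F(4,1,3) ≡ 1 (mod 7); P is NOT on the curve.

Evaluate F(4, 1, 3) term-by-term (mod 7).
  X**3 ↦ 1·64·1·1 = 64
  2*X**2*Y ↦ 2·16·1·1 = 32
  -2*X**2*Z ↦ -2·16·1·3 = -96
  -2*X*Y**2 ↦ -2·4·1·1 = -8
  -X*Y*Z ↦ -1·4·1·3 = -12
  3*X*Z**2 ↦ 3·4·1·9 = 108
  3*Y**3 ↦ 3·1·1·1 = 3
  -2*Y**2*Z ↦ -2·1·1·3 = -6
  -2*Y*Z**2 ↦ -2·1·1·9 = -18
  3*Z**3 ↦ 3·1·1·27 = 81
Sum: F(4, 1, 3) = (64) + (32) + (-96) + (-8) + (-12) + (108) + (3) + (-6) + (-18) + (81) = 148.
Reducing mod 7: 148 ≡ 1 (mod 7).
Since F(a, b, c) ≡ 1 ≠ 0 (mod 7), P does NOT lie on the curve.


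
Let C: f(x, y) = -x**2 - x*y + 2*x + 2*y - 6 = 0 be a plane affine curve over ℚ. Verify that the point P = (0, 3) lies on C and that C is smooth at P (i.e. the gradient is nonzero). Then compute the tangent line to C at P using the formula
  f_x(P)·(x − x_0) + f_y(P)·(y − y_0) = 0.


Tangent line at P: -x + 2*y - 6 = 0.

Step 1: f(0, 3) = 0, so P lies on C.
Step 2: partial derivatives
  f_x(x, y) = -2*x - y + 2, f_y(x, y) = 2 - x.
  f_x(P) = -1, f_y(P) = 2 (gradient nonzero, so P is smooth).
Step 3: tangent line at P: -1·(x − 0) + 2·(y − 3) = 0.
Expanding: -x + 2*y - 6 = 0.


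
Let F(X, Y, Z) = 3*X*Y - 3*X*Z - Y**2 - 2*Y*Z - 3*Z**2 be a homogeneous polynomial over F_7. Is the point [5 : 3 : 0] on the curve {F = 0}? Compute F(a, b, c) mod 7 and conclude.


F(5,3,0) ≡ 1 (mod 7); P is NOT on the curve.

Evaluate F(5, 3, 0) term-by-term (mod 7).
  3*X*Y ↦ 3·5·3·1 = 45
  -3*X*Z ↦ -3·5·1·0 = 0
  -Y**2 ↦ -1·1·9·1 = -9
  -2*Y*Z ↦ -2·1·3·0 = 0
  -3*Z**2 ↦ -3·1·1·0 = 0
Sum: F(5, 3, 0) = (45) + (0) + (-9) + (0) + (0) = 36.
Reducing mod 7: 36 ≡ 1 (mod 7).
Since F(a, b, c) ≡ 1 ≠ 0 (mod 7), P does NOT lie on the curve.


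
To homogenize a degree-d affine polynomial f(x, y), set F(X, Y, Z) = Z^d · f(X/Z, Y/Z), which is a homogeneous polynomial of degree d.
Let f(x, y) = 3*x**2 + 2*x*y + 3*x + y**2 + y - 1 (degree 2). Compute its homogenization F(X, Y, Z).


F(X, Y, Z) = 3*X**2 + 2*X*Y + 3*X*Z + Y**2 + Y*Z - Z**2

deg(f) = 2.
Substitute x = X/Z, y = Y/Z into f, then multiply by Z^2.
  monomial 3·x^2·y^0 ↦ 3·X^2·Y^0·Z^0.
  monomial 2·x^1·y^1 ↦ 2·X^1·Y^1·Z^0.
  monomial 3·x^1·y^0 ↦ 3·X^1·Y^0·Z^1.
  monomial 1·x^0·y^2 ↦ 1·X^0·Y^2·Z^0.
  monomial 1·x^0·y^1 ↦ 1·X^0·Y^1·Z^1.
  monomial -1·x^0·y^0 ↦ -1·X^0·Y^0·Z^2.
Collecting: F(X, Y, Z) = 3*X**2 + 2*X*Y + 3*X*Z + Y**2 + Y*Z - Z**2.


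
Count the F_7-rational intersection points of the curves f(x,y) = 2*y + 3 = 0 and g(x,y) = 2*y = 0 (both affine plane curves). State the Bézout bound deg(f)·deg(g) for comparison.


Common zeros: ∅; count = 0; Bézout bound = 1.

deg(f) = 1, deg(g) = 1, so Bézout bound = 1.
Scan x ∈ F_7. For each x, list the y ∈ F_7 with f(x, y) ≡ 0 and those with g(x, y) ≡ 0 (mod 7); the common zeros in that column are the intersection.
  x = 0: f ≡ 0 at y ∈ {2}; g ≡ 0 at y ∈ {0}; common: ∅.
  x = 1: f ≡ 0 at y ∈ {2}; g ≡ 0 at y ∈ {0}; common: ∅.
  x = 2: f ≡ 0 at y ∈ {2}; g ≡ 0 at y ∈ {0}; common: ∅.
  x = 3: f ≡ 0 at y ∈ {2}; g ≡ 0 at y ∈ {0}; common: ∅.
  x = 4: f ≡ 0 at y ∈ {2}; g ≡ 0 at y ∈ {0}; common: ∅.
  x = 5: f ≡ 0 at y ∈ {2}; g ≡ 0 at y ∈ {0}; common: ∅.
  x = 6: f ≡ 0 at y ∈ {2}; g ≡ 0 at y ∈ {0}; common: ∅.
Collecting: common zeros = ∅, so the count is 0.
Comparison with the Bézout bound: 0 ≤ 1 = deg(f)·deg(g), as expected for curves with no common component (the affine F_7-count falls short of the bound because intersections may lie at infinity, over extension fields, or carry multiplicity).


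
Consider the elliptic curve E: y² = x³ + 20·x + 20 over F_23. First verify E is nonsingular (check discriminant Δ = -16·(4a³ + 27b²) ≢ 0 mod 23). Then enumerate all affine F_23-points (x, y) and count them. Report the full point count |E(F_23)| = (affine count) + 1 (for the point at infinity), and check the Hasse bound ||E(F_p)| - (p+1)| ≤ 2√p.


Affine points = {(1, 8), (1, 15), (4, 7), (4, 16), (8, 5), (8, 18), (9, 3), (9, 20), (10, 1), (10, 22), (13, 4), (13, 19), (14, 10), (14, 13), (17, 11), (17, 12), (18, 5), (18, 18), (20, 5), (20, 18), (21, 8), (21, 15)}; affine count = 22; |E(F_23)| = 23.

Discriminant check: Δ ∝ 4a³ + 27b² = 4·20³ + 27·20² = 4·8000 + 27·400 ≡ 20 (mod 23). Nonzero ⇒ E is nonsingular.
For each x ∈ F_23, compute rhs = x³ + 20·x + 20 mod 23, then count y ∈ F_23 with y² ≡ rhs.
  x = 0: rhs = 20, matching y values: none (0 points).
  x = 1: rhs = 18, matching y values: 8, 15 (2 points).
  x = 2: rhs = 22, matching y values: none (0 points).
  x = 3: rhs = 15, matching y values: none (0 points).
  x = 4: rhs = 3, matching y values: 7, 16 (2 points).
  x = 5: rhs = 15, matching y values: none (0 points).
  x = 6: rhs = 11, matching y values: none (0 points).
  x = 7: rhs = 20, matching y values: none (0 points).
  x = 8: rhs = 2, matching y values: 5, 18 (2 points).
  x = 9: rhs = 9, matching y values: 3, 20 (2 points).
  x = 10: rhs = 1, matching y values: 1, 22 (2 points).
  x = 11: rhs = 7, matching y values: none (0 points).
  x = 12: rhs = 10, matching y values: none (0 points).
  x = 13: rhs = 16, matching y values: 4, 19 (2 points).
  x = 14: rhs = 8, matching y values: 10, 13 (2 points).
  x = 15: rhs = 15, matching y values: none (0 points).
  x = 16: rhs = 20, matching y values: none (0 points).
  x = 17: rhs = 6, matching y values: 11, 12 (2 points).
  x = 18: rhs = 2, matching y values: 5, 18 (2 points).
  x = 19: rhs = 14, matching y values: none (0 points).
  x = 20: rhs = 2, matching y values: 5, 18 (2 points).
  x = 21: rhs = 18, matching y values: 8, 15 (2 points).
  x = 22: rhs = 22, matching y values: none (0 points).
Total affine count: 22.
Full point count |E(F_23)| = 22 + 1 = 23.
Hasse bound: |23 − (23+1)| = |-1| = 1 ≤ 2√23 ≈ 9.5917 ✓.


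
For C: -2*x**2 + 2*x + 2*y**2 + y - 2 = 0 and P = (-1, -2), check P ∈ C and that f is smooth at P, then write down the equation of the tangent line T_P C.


Tangent line at P: 6*x - 7*y - 8 = 0.

Step 1: f(-1, -2) = 0, so P lies on C.
Step 2: partial derivatives
  f_x(x, y) = 2 - 4*x, f_y(x, y) = 4*y + 1.
  f_x(P) = 6, f_y(P) = -7 (gradient nonzero, so P is smooth).
Step 3: tangent line at P: 6·(x − -1) + -7·(y − -2) = 0.
Expanding: 6*x - 7*y - 8 = 0.


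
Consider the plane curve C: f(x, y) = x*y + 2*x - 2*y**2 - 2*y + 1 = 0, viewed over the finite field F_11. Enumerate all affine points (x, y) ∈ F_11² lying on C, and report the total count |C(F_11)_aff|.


Affine F_11-points: {(0, 2), (0, 8), (1, 1), (1, 4), (5, 0), (5, 7), (9, 3), (9, 6), (10, 5), (10, 10)}; count = 10.

For each of the 121 pairs (x, y) ∈ F_11², evaluate f(x, y) mod 11. Record the zeros.
  x = 0: [0↦1, 1↦8, 2↦0, 3↦10, 4↦5, 5↦7, 6↦5, 7↦10, 8↦0, 9↦8, 10↦1]  zeros at y ∈ {2, 8}
  x = 1: [0↦3, 1↦0, 2↦4, 3↦4, 4↦0, 5↦3, 6↦2, 7↦8, 8↦10, 9↦8, 10↦2]  zeros at y ∈ {1, 4}
  x = 2: [0↦5, 1↦3, 2↦8, 3↦9, 4↦6, 5↦10, 6↦10, 7↦6, 8↦9, 9↦8, 10↦3]  zeros at y ∈ ∅
  x = 3: [0↦7, 1↦6, 2↦1, 3↦3, 4↦1, 5↦6, 6↦7, 7↦4, 8↦8, 9↦8, 10↦4]  zeros at y ∈ ∅
  x = 4: [0↦9, 1↦9, 2↦5, 3↦8, 4↦7, 5↦2, 6↦4, 7↦2, 8↦7, 9↦8, 10↦5]  zeros at y ∈ ∅
  x = 5: [0↦0, 1↦1, 2↦9, 3↦2, 4↦2, 5↦9, 6↦1, 7↦0, 8↦6, 9↦8, 10↦6]  zeros at y ∈ {0, 7}
  x = 6: [0↦2, 1↦4, 2↦2, 3↦7, 4↦8, 5↦5, 6↦9, 7↦9, 8↦5, 9↦8, 10↦7]  zeros at y ∈ ∅
  x = 7: [0↦4, 1↦7, 2↦6, 3↦1, 4↦3, 5↦1, 6↦6, 7↦7, 8↦4, 9↦8, 10↦8]  zeros at y ∈ ∅
  x = 8: [0↦6, 1↦10, 2↦10, 3↦6, 4↦9, 5↦8, 6↦3, 7↦5, 8↦3, 9↦8, 10↦9]  zeros at y ∈ ∅
  x = 9: [0↦8, 1↦2, 2↦3, 3↦0, 4↦4, 5↦4, 6↦0, 7↦3, 8↦2, 9↦8, 10↦10]  zeros at y ∈ {3, 6}
  x = 10: [0↦10, 1↦5, 2↦7, 3↦5, 4↦10, 5↦0, 6↦8, 7↦1, 8↦1, 9↦8, 10↦0]  zeros at y ∈ {5, 10}
Collecting zeros: affine points = {(0, 2), (0, 8), (1, 1), (1, 4), (5, 0), (5, 7), (9, 3), (9, 6), (10, 5), (10, 10)}.
Total count |C(F_11)_aff| = 10.


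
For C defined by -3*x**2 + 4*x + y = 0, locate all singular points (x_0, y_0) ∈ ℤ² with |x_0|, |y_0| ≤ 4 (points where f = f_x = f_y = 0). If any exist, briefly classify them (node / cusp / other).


No singular points in the scanned grid; C is smooth there.

Compute partial derivatives:
  f_x = 4 - 6*x.
  f_y = 1.
f_y = 1 is a nonzero constant, so f_y never vanishes: no point (x, y) can satisfy f = f_x = f_y = 0. In particular no (x, y) ∈ {−4, ..., 4}² is singular; the curve is smooth.


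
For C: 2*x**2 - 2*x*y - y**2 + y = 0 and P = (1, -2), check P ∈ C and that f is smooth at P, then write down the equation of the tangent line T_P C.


Tangent line at P: 8*x + 3*y - 2 = 0.

Step 1: f(1, -2) = 0, so P lies on C.
Step 2: partial derivatives
  f_x(x, y) = 4*x - 2*y, f_y(x, y) = -2*x - 2*y + 1.
  f_x(P) = 8, f_y(P) = 3 (gradient nonzero, so P is smooth).
Step 3: tangent line at P: 8·(x − 1) + 3·(y − -2) = 0.
Expanding: 8*x + 3*y - 2 = 0.


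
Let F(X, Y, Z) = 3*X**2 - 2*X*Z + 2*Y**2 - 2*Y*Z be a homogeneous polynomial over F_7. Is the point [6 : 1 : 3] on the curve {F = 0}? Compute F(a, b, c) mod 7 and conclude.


F(6,1,3) ≡ 5 (mod 7); P is NOT on the curve.

Evaluate F(6, 1, 3) term-by-term (mod 7).
  3*X**2 ↦ 3·36·1·1 = 108
  -2*X*Z ↦ -2·6·1·3 = -36
  2*Y**2 ↦ 2·1·1·1 = 2
  -2*Y*Z ↦ -2·1·1·3 = -6
Sum: F(6, 1, 3) = (108) + (-36) + (2) + (-6) = 68.
Reducing mod 7: 68 ≡ 5 (mod 7).
Since F(a, b, c) ≡ 5 ≠ 0 (mod 7), P does NOT lie on the curve.


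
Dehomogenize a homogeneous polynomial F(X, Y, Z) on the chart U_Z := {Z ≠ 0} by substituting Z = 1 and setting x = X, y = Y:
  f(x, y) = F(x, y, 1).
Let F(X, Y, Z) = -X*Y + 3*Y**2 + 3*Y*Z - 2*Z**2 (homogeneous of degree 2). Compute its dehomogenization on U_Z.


f(x, y) = -x*y + 3*y**2 + 3*y - 2

On U_Z we set Z = 1. Each monomial c·X^i·Y^j·Z^k in F becomes c·x^i·y^j·1^k = c·x^i·y^j.
Substituting Z = 1: F(X, Y, 1) = -x*y + 3*y**2 + 3*y - 2.
Note: deg(f) ≤ deg(F) = 2; strict inequality happens when F is divisible by Z (lost terms).


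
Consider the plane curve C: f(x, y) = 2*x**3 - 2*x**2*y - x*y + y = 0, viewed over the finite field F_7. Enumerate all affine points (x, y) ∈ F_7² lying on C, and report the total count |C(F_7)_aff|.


Affine F_7-points: {(0, 0), (1, 1), (2, 1), (3, 2), (5, 1)}; count = 5.

For each of the 49 pairs (x, y) ∈ F_7², evaluate f(x, y) mod 7. Record the zeros.
  x = 0: [0↦0, 1↦1, 2↦2, 3↦3, 4↦4, 5↦5, 6↦6]  zeros at y ∈ {0}
  x = 1: [0↦2, 1↦0, 2↦5, 3↦3, 4↦1, 5↦6, 6↦4]  zeros at y ∈ {1}
  x = 2: [0↦2, 1↦0, 2↦5, 3↦3, 4↦1, 5↦6, 6↦4]  zeros at y ∈ {1}
  x = 3: [0↦5, 1↦6, 2↦0, 3↦1, 4↦2, 5↦3, 6↦4]  zeros at y ∈ {2}
  x = 4: [0↦2, 1↦2, 2↦2, 3↦2, 4↦2, 5↦2, 6↦2]  zeros at y ∈ ∅
  x = 5: [0↦5, 1↦0, 2↦2, 3↦4, 4↦6, 5↦1, 6↦3]  zeros at y ∈ {1}
  x = 6: [0↦5, 1↦5, 2↦5, 3↦5, 4↦5, 5↦5, 6↦5]  zeros at y ∈ ∅
Collecting zeros: affine points = {(0, 0), (1, 1), (2, 1), (3, 2), (5, 1)}.
Total count |C(F_7)_aff| = 5.


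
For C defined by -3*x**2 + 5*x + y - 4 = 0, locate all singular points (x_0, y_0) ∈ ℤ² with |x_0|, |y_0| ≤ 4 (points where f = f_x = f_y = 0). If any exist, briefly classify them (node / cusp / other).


No singular points in the scanned grid; C is smooth there.

Compute partial derivatives:
  f_x = 5 - 6*x.
  f_y = 1.
f_y = 1 is a nonzero constant, so f_y never vanishes: no point (x, y) can satisfy f = f_x = f_y = 0. In particular no (x, y) ∈ {−4, ..., 4}² is singular; the curve is smooth.


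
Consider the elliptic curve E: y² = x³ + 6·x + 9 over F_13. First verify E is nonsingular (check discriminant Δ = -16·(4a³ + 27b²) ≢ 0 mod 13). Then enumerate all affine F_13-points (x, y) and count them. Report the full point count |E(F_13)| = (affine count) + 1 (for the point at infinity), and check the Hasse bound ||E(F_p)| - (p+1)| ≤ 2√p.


Affine points = {(0, 3), (0, 10), (1, 4), (1, 9), (2, 4), (2, 9), (6, 1), (6, 12), (7, 2), (7, 11), (8, 6), (8, 7), (9, 5), (9, 8), (10, 4), (10, 9)}; affine count = 16; |E(F_13)| = 17.

Discriminant check: Δ ∝ 4a³ + 27b² = 4·6³ + 27·9² = 4·216 + 27·81 ≡ 9 (mod 13). Nonzero ⇒ E is nonsingular.
For each x ∈ F_13, compute rhs = x³ + 6·x + 9 mod 13, then count y ∈ F_13 with y² ≡ rhs.
  x = 0: rhs = 9, matching y values: 3, 10 (2 points).
  x = 1: rhs = 3, matching y values: 4, 9 (2 points).
  x = 2: rhs = 3, matching y values: 4, 9 (2 points).
  x = 3: rhs = 2, matching y values: none (0 points).
  x = 4: rhs = 6, matching y values: none (0 points).
  x = 5: rhs = 8, matching y values: none (0 points).
  x = 6: rhs = 1, matching y values: 1, 12 (2 points).
  x = 7: rhs = 4, matching y values: 2, 11 (2 points).
  x = 8: rhs = 10, matching y values: 6, 7 (2 points).
  x = 9: rhs = 12, matching y values: 5, 8 (2 points).
  x = 10: rhs = 3, matching y values: 4, 9 (2 points).
  x = 11: rhs = 2, matching y values: none (0 points).
  x = 12: rhs = 2, matching y values: none (0 points).
Total affine count: 16.
Full point count |E(F_13)| = 16 + 1 = 17.
Hasse bound: |17 − (13+1)| = |3| = 3 ≤ 2√13 ≈ 7.2111 ✓.


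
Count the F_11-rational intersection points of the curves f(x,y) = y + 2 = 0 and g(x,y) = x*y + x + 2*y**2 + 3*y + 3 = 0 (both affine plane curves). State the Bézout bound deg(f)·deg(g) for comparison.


Common zeros: {(5, 9)}; count = 1; Bézout bound = 2.

deg(f) = 1, deg(g) = 2, so Bézout bound = 2.
Scan x ∈ F_11. For each x, list the y ∈ F_11 with f(x, y) ≡ 0 and those with g(x, y) ≡ 0 (mod 11); the common zeros in that column are the intersection.
  x = 0: f ≡ 0 at y ∈ {9}; g ≡ 0 at y ∈ ∅; common: ∅.
  x = 1: f ≡ 0 at y ∈ {9}; g ≡ 0 at y ∈ ∅; common: ∅.
  x = 2: f ≡ 0 at y ∈ {9}; g ≡ 0 at y ∈ ∅; common: ∅.
  x = 3: f ≡ 0 at y ∈ {9}; g ≡ 0 at y ∈ ∅; common: ∅.
  x = 4: f ≡ 0 at y ∈ {9}; g ≡ 0 at y ∈ {6, 7}; common: ∅.
  x = 5: f ≡ 0 at y ∈ {9}; g ≡ 0 at y ∈ {9}; common: {9}.
  x = 6: f ≡ 0 at y ∈ {9}; g ≡ 0 at y ∈ {4, 8}; common: ∅.
  x = 7: f ≡ 0 at y ∈ {9}; g ≡ 0 at y ∈ {1, 5}; common: ∅.
  x = 8: f ≡ 0 at y ∈ {9}; g ≡ 0 at y ∈ {0}; common: ∅.
  x = 9: f ≡ 0 at y ∈ {9}; g ≡ 0 at y ∈ {2, 3}; common: ∅.
  x = 10: f ≡ 0 at y ∈ {9}; g ≡ 0 at y ∈ ∅; common: ∅.
Collecting: common zeros = {(5, 9)}, so the count is 1.
Comparison with the Bézout bound: 1 ≤ 2 = deg(f)·deg(g), as expected for curves with no common component (the affine F_11-count falls short of the bound because intersections may lie at infinity, over extension fields, or carry multiplicity).


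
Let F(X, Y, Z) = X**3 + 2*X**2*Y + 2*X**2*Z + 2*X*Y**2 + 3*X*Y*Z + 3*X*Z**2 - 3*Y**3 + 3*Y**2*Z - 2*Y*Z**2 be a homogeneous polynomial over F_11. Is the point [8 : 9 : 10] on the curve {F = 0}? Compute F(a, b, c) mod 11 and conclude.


F(8,9,10) ≡ 5 (mod 11); P is NOT on the curve.

Evaluate F(8, 9, 10) term-by-term (mod 11).
  X**3 ↦ 1·512·1·1 = 512
  2*X**2*Y ↦ 2·64·9·1 = 1152
  2*X**2*Z ↦ 2·64·1·10 = 1280
  2*X*Y**2 ↦ 2·8·81·1 = 1296
  3*X*Y*Z ↦ 3·8·9·10 = 2160
  3*X*Z**2 ↦ 3·8·1·100 = 2400
  -3*Y**3 ↦ -3·1·729·1 = -2187
  3*Y**2*Z ↦ 3·1·81·10 = 2430
  -2*Y*Z**2 ↦ -2·1·9·100 = -1800
Sum: F(8, 9, 10) = (512) + (1152) + (1280) + (1296) + (2160) + (2400) + (-2187) + (2430) + (-1800) = 7243.
Reducing mod 11: 7243 ≡ 5 (mod 11).
Since F(a, b, c) ≡ 5 ≠ 0 (mod 11), P does NOT lie on the curve.


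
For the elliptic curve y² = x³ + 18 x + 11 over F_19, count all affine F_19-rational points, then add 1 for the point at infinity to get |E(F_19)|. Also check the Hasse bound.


Affine points = {(0, 7), (0, 12), (1, 7), (1, 12), (2, 6), (2, 13), (3, 4), (3, 15), (5, 6), (5, 13), (7, 9), (7, 10), (9, 3), (9, 16), (11, 1), (11, 18), (12, 6), (12, 13), (14, 9), (14, 10), (16, 5), (16, 14), (17, 9), (17, 10), (18, 7), (18, 12)}; affine count = 26; |E(F_19)| = 27.

Discriminant check: Δ ∝ 4a³ + 27b² = 4·18³ + 27·11² = 4·5832 + 27·121 ≡ 14 (mod 19). Nonzero ⇒ E is nonsingular.
For each x ∈ F_19, compute rhs = x³ + 18·x + 11 mod 19, then count y ∈ F_19 with y² ≡ rhs.
  x = 0: rhs = 11, matching y values: 7, 12 (2 points).
  x = 1: rhs = 11, matching y values: 7, 12 (2 points).
  x = 2: rhs = 17, matching y values: 6, 13 (2 points).
  x = 3: rhs = 16, matching y values: 4, 15 (2 points).
  x = 4: rhs = 14, matching y values: none (0 points).
  x = 5: rhs = 17, matching y values: 6, 13 (2 points).
  x = 6: rhs = 12, matching y values: none (0 points).
  x = 7: rhs = 5, matching y values: 9, 10 (2 points).
  x = 8: rhs = 2, matching y values: none (0 points).
  x = 9: rhs = 9, matching y values: 3, 16 (2 points).
  x = 10: rhs = 13, matching y values: none (0 points).
  x = 11: rhs = 1, matching y values: 1, 18 (2 points).
  x = 12: rhs = 17, matching y values: 6, 13 (2 points).
  x = 13: rhs = 10, matching y values: none (0 points).
  x = 14: rhs = 5, matching y values: 9, 10 (2 points).
  x = 15: rhs = 8, matching y values: none (0 points).
  x = 16: rhs = 6, matching y values: 5, 14 (2 points).
  x = 17: rhs = 5, matching y values: 9, 10 (2 points).
  x = 18: rhs = 11, matching y values: 7, 12 (2 points).
Total affine count: 26.
Full point count |E(F_19)| = 26 + 1 = 27.
Hasse bound: |27 − (19+1)| = |7| = 7 ≤ 2√19 ≈ 8.7178 ✓.


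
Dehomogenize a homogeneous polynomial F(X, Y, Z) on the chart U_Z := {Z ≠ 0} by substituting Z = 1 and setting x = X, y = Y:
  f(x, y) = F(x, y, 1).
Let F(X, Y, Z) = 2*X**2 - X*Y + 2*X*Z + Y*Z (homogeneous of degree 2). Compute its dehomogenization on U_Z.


f(x, y) = 2*x**2 - x*y + 2*x + y

On U_Z we set Z = 1. Each monomial c·X^i·Y^j·Z^k in F becomes c·x^i·y^j·1^k = c·x^i·y^j.
Substituting Z = 1: F(X, Y, 1) = 2*x**2 - x*y + 2*x + y.
Note: deg(f) ≤ deg(F) = 2; strict inequality happens when F is divisible by Z (lost terms).


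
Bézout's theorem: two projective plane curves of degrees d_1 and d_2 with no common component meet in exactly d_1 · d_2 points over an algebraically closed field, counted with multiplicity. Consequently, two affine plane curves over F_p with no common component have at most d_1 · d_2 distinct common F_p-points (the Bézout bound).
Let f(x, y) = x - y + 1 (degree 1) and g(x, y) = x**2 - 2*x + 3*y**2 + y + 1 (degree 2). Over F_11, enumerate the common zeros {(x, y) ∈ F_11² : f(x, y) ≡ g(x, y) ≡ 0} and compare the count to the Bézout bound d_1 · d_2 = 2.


Common zeros: {(9, 10)}; count = 1; Bézout bound = 2.

deg(f) = 1, deg(g) = 2, so Bézout bound = 2.
Scan x ∈ F_11. For each x, list the y ∈ F_11 with f(x, y) ≡ 0 and those with g(x, y) ≡ 0 (mod 11); the common zeros in that column are the intersection.
  x = 0: f ≡ 0 at y ∈ {1}; g ≡ 0 at y ∈ {9}; common: ∅.
  x = 1: f ≡ 0 at y ∈ {2}; g ≡ 0 at y ∈ {0, 7}; common: ∅.
  x = 2: f ≡ 0 at y ∈ {3}; g ≡ 0 at y ∈ {9}; common: ∅.
  x = 3: f ≡ 0 at y ∈ {4}; g ≡ 0 at y ∈ ∅; common: ∅.
  x = 4: f ≡ 0 at y ∈ {5}; g ≡ 0 at y ∈ {8, 10}; common: ∅.
  x = 5: f ≡ 0 at y ∈ {6}; g ≡ 0 at y ∈ ∅; common: ∅.
  x = 6: f ≡ 0 at y ∈ {7}; g ≡ 0 at y ∈ {3, 4}; common: ∅.
  x = 7: f ≡ 0 at y ∈ {8}; g ≡ 0 at y ∈ {3, 4}; common: ∅.
  x = 8: f ≡ 0 at y ∈ {9}; g ≡ 0 at y ∈ ∅; common: ∅.
  x = 9: f ≡ 0 at y ∈ {10}; g ≡ 0 at y ∈ {8, 10}; common: {10}.
  x = 10: f ≡ 0 at y ∈ {0}; g ≡ 0 at y ∈ ∅; common: ∅.
Collecting: common zeros = {(9, 10)}, so the count is 1.
Comparison with the Bézout bound: 1 ≤ 2 = deg(f)·deg(g), as expected for curves with no common component (the affine F_11-count falls short of the bound because intersections may lie at infinity, over extension fields, or carry multiplicity).


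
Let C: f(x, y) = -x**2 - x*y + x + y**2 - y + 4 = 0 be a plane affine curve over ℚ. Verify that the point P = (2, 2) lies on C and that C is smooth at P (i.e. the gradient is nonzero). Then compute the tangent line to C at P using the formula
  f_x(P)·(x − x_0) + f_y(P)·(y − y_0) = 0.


Tangent line at P: -5*x + y + 8 = 0.

Step 1: f(2, 2) = 0, so P lies on C.
Step 2: partial derivatives
  f_x(x, y) = -2*x - y + 1, f_y(x, y) = -x + 2*y - 1.
  f_x(P) = -5, f_y(P) = 1 (gradient nonzero, so P is smooth).
Step 3: tangent line at P: -5·(x − 2) + 1·(y − 2) = 0.
Expanding: -5*x + y + 8 = 0.


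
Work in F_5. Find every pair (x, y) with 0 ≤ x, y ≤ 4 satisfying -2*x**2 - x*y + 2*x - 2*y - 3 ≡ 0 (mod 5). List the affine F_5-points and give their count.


Affine F_5-points: {(0, 1), (1, 4), (2, 2), (3, 0), (3, 1), (3, 2), (3, 3), (3, 4), (4, 3)}; count = 9.

For each of the 25 pairs (x, y) ∈ F_5², evaluate f(x, y) mod 5. Record the zeros.
  x = 0: [0↦2, 1↦0, 2↦3, 3↦1, 4↦4]  zeros at y ∈ {1}
  x = 1: [0↦2, 1↦4, 2↦1, 3↦3, 4↦0]  zeros at y ∈ {4}
  x = 2: [0↦3, 1↦4, 2↦0, 3↦1, 4↦2]  zeros at y ∈ {2}
  x = 3: [0↦0, 1↦0, 2↦0, 3↦0, 4↦0]  zeros at y ∈ {0, 1, 2, 3, 4}
  x = 4: [0↦3, 1↦2, 2↦1, 3↦0, 4↦4]  zeros at y ∈ {3}
Collecting zeros: affine points = {(0, 1), (1, 4), (2, 2), (3, 0), (3, 1), (3, 2), (3, 3), (3, 4), (4, 3)}.
Total count |C(F_5)_aff| = 9.


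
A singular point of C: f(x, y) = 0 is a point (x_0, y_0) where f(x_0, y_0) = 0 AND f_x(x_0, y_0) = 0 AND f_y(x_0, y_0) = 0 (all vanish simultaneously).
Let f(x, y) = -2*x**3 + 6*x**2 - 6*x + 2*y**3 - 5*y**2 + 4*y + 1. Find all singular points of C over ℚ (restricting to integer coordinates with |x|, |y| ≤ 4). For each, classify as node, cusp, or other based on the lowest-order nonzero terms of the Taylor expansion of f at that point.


Singular points: {(1, 1)}; classification: cusp.

Compute partial derivatives:
  f_x = -6*x**2 + 12*x - 6.
  f_y = 6*y**2 - 10*y + 4.
Scan x_0 ∈ {−4, ..., 4}. For each x_0, f_y(x_0, y) is a polynomial in y; find its integer roots y ∈ {−4, ..., 4}, then test f_x and f at those candidates.
  x = -4: f_y(-4, y) = 6*y**2 - 10*y + 4; vanishes at y ∈ {1}. (-4, 1): f_x = -150 ≠ 0.
  x = -3: f_y(-3, y) = 6*y**2 - 10*y + 4; vanishes at y ∈ {1}. (-3, 1): f_x = -96 ≠ 0.
  x = -2: f_y(-2, y) = 6*y**2 - 10*y + 4; vanishes at y ∈ {1}. (-2, 1): f_x = -54 ≠ 0.
  x = -1: f_y(-1, y) = 6*y**2 - 10*y + 4; vanishes at y ∈ {1}. (-1, 1): f_x = -24 ≠ 0.
  x = 0: f_y(0, y) = 6*y**2 - 10*y + 4; vanishes at y ∈ {1}. (0, 1): f_x = -6 ≠ 0.
  x = 1: f_y(1, y) = 6*y**2 - 10*y + 4; vanishes at y ∈ {1}. (1, 1): f_x = 0, f = 0 — SINGULAR.
  x = 2: f_y(2, y) = 6*y**2 - 10*y + 4; vanishes at y ∈ {1}. (2, 1): f_x = -6 ≠ 0.
  x = 3: f_y(3, y) = 6*y**2 - 10*y + 4; vanishes at y ∈ {1}. (3, 1): f_x = -24 ≠ 0.
  x = 4: f_y(4, y) = 6*y**2 - 10*y + 4; vanishes at y ∈ {1}. (4, 1): f_x = -54 ≠ 0.
Only singular point on the grid: (1, 1).
Classify: substitute x = 1 + u, y = 1 + v and expand: f = -2*u**3 + 2*v**3 + v**2.
No constant or linear terms (consistent with a singular point). Quadratic part: v**2. Cubic part: -2*u**3 + 2*v**3.
The quadratic part v**2 is a perfect square, so there is a single (double) tangent line v = 0, i.e. y = 1. Restricting the cubic part to that line (v = 0) leaves -2*u**3 ≠ 0, so f is not divisible by v and the branch is v² ≈ 2*u**3 to lowest order — this is a cusp.
Classification: cusp.


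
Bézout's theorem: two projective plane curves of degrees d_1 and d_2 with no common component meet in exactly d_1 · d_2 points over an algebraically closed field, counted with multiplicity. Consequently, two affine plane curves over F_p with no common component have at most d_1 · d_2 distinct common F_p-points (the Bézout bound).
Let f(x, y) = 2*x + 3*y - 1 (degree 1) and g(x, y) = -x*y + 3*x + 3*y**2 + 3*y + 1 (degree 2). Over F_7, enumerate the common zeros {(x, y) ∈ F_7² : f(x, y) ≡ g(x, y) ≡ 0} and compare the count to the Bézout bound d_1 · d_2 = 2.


Common zeros: {(0, 5), (5, 4)}; count = 2; Bézout bound = 2.

deg(f) = 1, deg(g) = 2, so Bézout bound = 2.
Scan x ∈ F_7. For each x, list the y ∈ F_7 with f(x, y) ≡ 0 and those with g(x, y) ≡ 0 (mod 7); the common zeros in that column are the intersection.
  x = 0: f ≡ 0 at y ∈ {5}; g ≡ 0 at y ∈ {1, 5}; common: {5}.
  x = 1: f ≡ 0 at y ∈ {2}; g ≡ 0 at y ∈ ∅; common: ∅.
  x = 2: f ≡ 0 at y ∈ {6}; g ≡ 0 at y ∈ {0, 2}; common: ∅.
  x = 3: f ≡ 0 at y ∈ {3}; g ≡ 0 at y ∈ ∅; common: ∅.
  x = 4: f ≡ 0 at y ∈ {0}; g ≡ 0 at y ∈ ∅; common: ∅.
  x = 5: f ≡ 0 at y ∈ {4}; g ≡ 0 at y ∈ {4, 6}; common: {4}.
  x = 6: f ≡ 0 at y ∈ {1}; g ≡ 0 at y ∈ ∅; common: ∅.
Collecting: common zeros = {(0, 5), (5, 4)}, so the count is 2.
Comparison with the Bézout bound: 2 ≤ 2 = deg(f)·deg(g), as expected for curves with no common component (the bound is attained).


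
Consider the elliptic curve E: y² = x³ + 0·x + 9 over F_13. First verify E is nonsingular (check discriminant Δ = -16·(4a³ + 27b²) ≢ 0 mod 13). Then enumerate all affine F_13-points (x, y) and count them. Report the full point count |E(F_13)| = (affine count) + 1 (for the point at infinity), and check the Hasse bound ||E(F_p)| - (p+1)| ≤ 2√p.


Affine points = {(0, 3), (0, 10), (1, 6), (1, 7), (2, 2), (2, 11), (3, 6), (3, 7), (5, 2), (5, 11), (6, 2), (6, 11), (7, 1), (7, 12), (8, 1), (8, 12), (9, 6), (9, 7), (11, 1), (11, 12)}; affine count = 20; |E(F_13)| = 21.

Discriminant check: Δ ∝ 4a³ + 27b² = 4·0³ + 27·9² = 4·0 + 27·81 ≡ 3 (mod 13). Nonzero ⇒ E is nonsingular.
For each x ∈ F_13, compute rhs = x³ + 0·x + 9 mod 13, then count y ∈ F_13 with y² ≡ rhs.
  x = 0: rhs = 9, matching y values: 3, 10 (2 points).
  x = 1: rhs = 10, matching y values: 6, 7 (2 points).
  x = 2: rhs = 4, matching y values: 2, 11 (2 points).
  x = 3: rhs = 10, matching y values: 6, 7 (2 points).
  x = 4: rhs = 8, matching y values: none (0 points).
  x = 5: rhs = 4, matching y values: 2, 11 (2 points).
  x = 6: rhs = 4, matching y values: 2, 11 (2 points).
  x = 7: rhs = 1, matching y values: 1, 12 (2 points).
  x = 8: rhs = 1, matching y values: 1, 12 (2 points).
  x = 9: rhs = 10, matching y values: 6, 7 (2 points).
  x = 10: rhs = 8, matching y values: none (0 points).
  x = 11: rhs = 1, matching y values: 1, 12 (2 points).
  x = 12: rhs = 8, matching y values: none (0 points).
Total affine count: 20.
Full point count |E(F_13)| = 20 + 1 = 21.
Hasse bound: |21 − (13+1)| = |7| = 7 ≤ 2√13 ≈ 7.2111 ✓.


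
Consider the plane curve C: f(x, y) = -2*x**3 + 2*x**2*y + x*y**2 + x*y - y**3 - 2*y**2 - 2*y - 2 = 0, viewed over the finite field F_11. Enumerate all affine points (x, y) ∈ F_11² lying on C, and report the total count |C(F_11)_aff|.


Affine F_11-points: {(0, 2), (0, 5), (1, 8), (2, 1), (3, 2), (3, 8), (4, 8), (5, 7), (10, 0), (10, 2), (10, 6)}; count = 11.

For each of the 121 pairs (x, y) ∈ F_11², evaluate f(x, y) mod 11. Record the zeros.
  x = 0: [0↦9, 1↦4, 2↦0, 3↦2, 4↦4, 5↦0, 6↦6, 7↦5, 8↦2, 9↦2, 10↦10]  zeros at y ∈ {2, 5}
  x = 1: [0↦7, 1↦6, 2↦8, 3↦7, 4↦8, 5↦5, 6↦3, 7↦7, 8↦0, 9↦9, 10↦6]  zeros at y ∈ {8}
  x = 2: [0↦4, 1↦0, 2↦1, 3↦1, 4↦5, 5↦7, 6↦1, 7↦3, 8↦7, 9↦7, 10↦8]  zeros at y ∈ {1}
  x = 3: [0↦10, 1↦7, 2↦0, 3↦5, 4↦5, 5↦5, 6↦10, 7↦3, 8↦0, 9↦6, 10↦4]  zeros at y ∈ {2, 8}
  x = 4: [0↦2, 1↦4, 2↦4, 3↦7, 4↦7, 5↦9, 6↦7, 7↦6, 8↦0, 9↦5, 10↦4]  zeros at y ∈ {8}
  x = 5: [0↦1, 1↦1, 2↦1, 3↦6, 4↦10, 5↦7, 6↦2, 7↦0, 8↦6, 9↦3, 10↦7]  zeros at y ∈ {7}
  x = 6: [0↦6, 1↦8, 2↦1, 3↦1, 4↦2, 5↦9, 6↦5, 7↦6, 8↦6, 9↦10, 10↦1]  zeros at y ∈ ∅
  x = 7: [0↦5, 1↦2, 2↦3, 3↦2, 4↦4, 5↦3, 6↦4, 7↦1, 8↦10, 9↦3, 10↦7]  zeros at y ∈ ∅
  x = 8: [0↦8, 1↦4, 2↦6, 3↦8, 4↦4, 5↦10, 6↦9, 7↦6, 8↦6, 9↦3, 10↦2]  zeros at y ∈ ∅
  x = 9: [0↦3, 1↦2, 2↦9, 3↦7, 4↦1, 5↦7, 6↦8, 7↦9, 8↦4, 9↦9, 10↦7]  zeros at y ∈ ∅
  x = 10: [0↦0, 1↦6, 2↦0, 3↦9, 4↦5, 5↦4, 6↦0, 7↦9, 8↦3, 9↦9, 10↦10]  zeros at y ∈ {0, 2, 6}
Collecting zeros: affine points = {(0, 2), (0, 5), (1, 8), (2, 1), (3, 2), (3, 8), (4, 8), (5, 7), (10, 0), (10, 2), (10, 6)}.
Total count |C(F_11)_aff| = 11.
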